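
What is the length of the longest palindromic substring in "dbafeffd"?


Input: "dbafeffd"
Checking substrings for palindromes:
  [3:6] "fef" (len 3) => palindrome
  [5:7] "ff" (len 2) => palindrome
Longest palindromic substring: "fef" with length 3

3


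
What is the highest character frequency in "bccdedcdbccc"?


Input: bccdedcdbccc
Character counts:
  'b': 2
  'c': 6
  'd': 3
  'e': 1
Maximum frequency: 6

6


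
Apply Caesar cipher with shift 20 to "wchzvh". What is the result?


Caesar cipher: shift "wchzvh" by 20
  'w' (pos 22) + 20 = pos 16 = 'q'
  'c' (pos 2) + 20 = pos 22 = 'w'
  'h' (pos 7) + 20 = pos 1 = 'b'
  'z' (pos 25) + 20 = pos 19 = 't'
  'v' (pos 21) + 20 = pos 15 = 'p'
  'h' (pos 7) + 20 = pos 1 = 'b'
Result: qwbtpb

qwbtpb


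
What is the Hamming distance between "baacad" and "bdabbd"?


Comparing "baacad" and "bdabbd" position by position:
  Position 0: 'b' vs 'b' => same
  Position 1: 'a' vs 'd' => differ
  Position 2: 'a' vs 'a' => same
  Position 3: 'c' vs 'b' => differ
  Position 4: 'a' vs 'b' => differ
  Position 5: 'd' vs 'd' => same
Total differences (Hamming distance): 3

3


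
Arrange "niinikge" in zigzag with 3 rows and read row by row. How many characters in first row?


Zigzag "niinikge" into 3 rows:
Placing characters:
  'n' => row 0
  'i' => row 1
  'i' => row 2
  'n' => row 1
  'i' => row 0
  'k' => row 1
  'g' => row 2
  'e' => row 1
Rows:
  Row 0: "ni"
  Row 1: "inke"
  Row 2: "ig"
First row length: 2

2


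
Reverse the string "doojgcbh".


Input: doojgcbh
Reading characters right to left:
  Position 7: 'h'
  Position 6: 'b'
  Position 5: 'c'
  Position 4: 'g'
  Position 3: 'j'
  Position 2: 'o'
  Position 1: 'o'
  Position 0: 'd'
Reversed: hbcgjood

hbcgjood


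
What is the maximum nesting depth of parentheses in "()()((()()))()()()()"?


Input: "()()((()()))()()()()"
Tracking depth:
  Position 0 '(': depth becomes 1
  Position 1 ')': depth becomes 0
  Position 2 '(': depth becomes 1
  Position 3 ')': depth becomes 0
  Position 4 '(': depth becomes 1
  Position 5 '(': depth becomes 2
  Position 6 '(': depth becomes 3
  Position 7 ')': depth becomes 2
  Position 8 '(': depth becomes 3
  Position 9 ')': depth becomes 2
  Position 10 ')': depth becomes 1
  Position 11 ')': depth becomes 0
  Position 12 '(': depth becomes 1
  Position 13 ')': depth becomes 0
  Position 14 '(': depth becomes 1
  Position 15 ')': depth becomes 0
  Position 16 '(': depth becomes 1
  Position 17 ')': depth becomes 0
  Position 18 '(': depth becomes 1
  Position 19 ')': depth becomes 0
Maximum depth reached: 3

3


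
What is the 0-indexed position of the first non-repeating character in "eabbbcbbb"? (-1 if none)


Input: eabbbcbbb
Character frequencies:
  'a': 1
  'b': 6
  'c': 1
  'e': 1
Scanning left to right for freq == 1:
  Position 0 ('e'): unique! => answer = 0

0


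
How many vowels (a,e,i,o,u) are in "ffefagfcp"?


Input: ffefagfcp
Checking each character:
  'f' at position 0: consonant
  'f' at position 1: consonant
  'e' at position 2: vowel (running total: 1)
  'f' at position 3: consonant
  'a' at position 4: vowel (running total: 2)
  'g' at position 5: consonant
  'f' at position 6: consonant
  'c' at position 7: consonant
  'p' at position 8: consonant
Total vowels: 2

2


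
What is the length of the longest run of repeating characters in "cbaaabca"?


Input: "cbaaabca"
Scanning for longest run:
  Position 1 ('b'): new char, reset run to 1
  Position 2 ('a'): new char, reset run to 1
  Position 3 ('a'): continues run of 'a', length=2
  Position 4 ('a'): continues run of 'a', length=3
  Position 5 ('b'): new char, reset run to 1
  Position 6 ('c'): new char, reset run to 1
  Position 7 ('a'): new char, reset run to 1
Longest run: 'a' with length 3

3


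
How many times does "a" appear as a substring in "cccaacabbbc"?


Searching for "a" in "cccaacabbbc"
Scanning each position:
  Position 0: "c" => no
  Position 1: "c" => no
  Position 2: "c" => no
  Position 3: "a" => MATCH
  Position 4: "a" => MATCH
  Position 5: "c" => no
  Position 6: "a" => MATCH
  Position 7: "b" => no
  Position 8: "b" => no
  Position 9: "b" => no
  Position 10: "c" => no
Total occurrences: 3

3


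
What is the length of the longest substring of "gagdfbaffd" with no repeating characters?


Input: "gagdfbaffd"
Sliding window (track last position of each char):
  Position 0 ('g'): window [0,0] length 1 -- new best
  Position 1 ('a'): window [0,1] length 2 -- new best
  Position 2 ('g'): repeat (last at 0), move window start to 1
  Position 2 ('g'): window [1,2] length 2
  Position 3 ('d'): window [1,3] length 3 -- new best
  Position 4 ('f'): window [1,4] length 4 -- new best
  Position 5 ('b'): window [1,5] length 5 -- new best
  Position 6 ('a'): repeat (last at 1), move window start to 2
  Position 6 ('a'): window [2,6] length 5
  Position 7 ('f'): repeat (last at 4), move window start to 5
  Position 7 ('f'): window [5,7] length 3
  Position 8 ('f'): repeat (last at 7), move window start to 8
  Position 8 ('f'): window [8,8] length 1
  Position 9 ('d'): window [8,9] length 2
Longest substring with no repeats: "agdfb" with length 5

5


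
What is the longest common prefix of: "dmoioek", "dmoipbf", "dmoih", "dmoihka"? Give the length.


Words: dmoioek, dmoipbf, dmoih, dmoihka
  Position 0: all 'd' => match
  Position 1: all 'm' => match
  Position 2: all 'o' => match
  Position 3: all 'i' => match
  Position 4: ('o', 'p', 'h', 'h') => mismatch, stop
LCP = "dmoi" (length 4)

4


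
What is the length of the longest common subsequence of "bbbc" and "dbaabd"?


LCS of "bbbc" and "dbaabd"
DP table:
           d    b    a    a    b    d
      0    0    0    0    0    0    0
  b   0    0    1    1    1    1    1
  b   0    0    1    1    1    2    2
  b   0    0    1    1    1    2    2
  c   0    0    1    1    1    2    2
LCS length = dp[4][6] = 2

2


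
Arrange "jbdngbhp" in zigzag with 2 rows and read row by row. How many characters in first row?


Zigzag "jbdngbhp" into 2 rows:
Placing characters:
  'j' => row 0
  'b' => row 1
  'd' => row 0
  'n' => row 1
  'g' => row 0
  'b' => row 1
  'h' => row 0
  'p' => row 1
Rows:
  Row 0: "jdgh"
  Row 1: "bnbp"
First row length: 4

4


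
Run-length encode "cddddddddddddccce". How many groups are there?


Input: cddddddddddddccce
Scanning for consecutive runs:
  Group 1: 'c' x 1 (positions 0-0)
  Group 2: 'd' x 12 (positions 1-12)
  Group 3: 'c' x 3 (positions 13-15)
  Group 4: 'e' x 1 (positions 16-16)
Total groups: 4

4


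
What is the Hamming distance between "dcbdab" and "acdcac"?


Comparing "dcbdab" and "acdcac" position by position:
  Position 0: 'd' vs 'a' => differ
  Position 1: 'c' vs 'c' => same
  Position 2: 'b' vs 'd' => differ
  Position 3: 'd' vs 'c' => differ
  Position 4: 'a' vs 'a' => same
  Position 5: 'b' vs 'c' => differ
Total differences (Hamming distance): 4

4


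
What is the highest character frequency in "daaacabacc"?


Input: daaacabacc
Character counts:
  'a': 5
  'b': 1
  'c': 3
  'd': 1
Maximum frequency: 5

5


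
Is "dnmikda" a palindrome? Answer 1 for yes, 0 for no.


Input: dnmikda
Reversed: adkimnd
  Compare pos 0 ('d') with pos 6 ('a'): MISMATCH
  Compare pos 1 ('n') with pos 5 ('d'): MISMATCH
  Compare pos 2 ('m') with pos 4 ('k'): MISMATCH
Result: not a palindrome

0


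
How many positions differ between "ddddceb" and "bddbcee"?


Comparing "ddddceb" and "bddbcee" position by position:
  Position 0: 'd' vs 'b' => DIFFER
  Position 1: 'd' vs 'd' => same
  Position 2: 'd' vs 'd' => same
  Position 3: 'd' vs 'b' => DIFFER
  Position 4: 'c' vs 'c' => same
  Position 5: 'e' vs 'e' => same
  Position 6: 'b' vs 'e' => DIFFER
Positions that differ: 3

3


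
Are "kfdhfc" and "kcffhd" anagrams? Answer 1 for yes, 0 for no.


Strings: "kfdhfc", "kcffhd"
Sorted first:  cdffhk
Sorted second: cdffhk
Sorted forms match => anagrams

1


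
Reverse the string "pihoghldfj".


Input: pihoghldfj
Reading characters right to left:
  Position 9: 'j'
  Position 8: 'f'
  Position 7: 'd'
  Position 6: 'l'
  Position 5: 'h'
  Position 4: 'g'
  Position 3: 'o'
  Position 2: 'h'
  Position 1: 'i'
  Position 0: 'p'
Reversed: jfdlhgohip

jfdlhgohip


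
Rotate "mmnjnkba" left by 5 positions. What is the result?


Input: "mmnjnkba", rotate left by 5
First 5 characters: "mmnjn"
Remaining characters: "kba"
Concatenate remaining + first: "kba" + "mmnjn" = "kbammnjn"

kbammnjn


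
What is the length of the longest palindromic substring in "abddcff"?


Input: "abddcff"
Checking substrings for palindromes:
  [2:4] "dd" (len 2) => palindrome
  [5:7] "ff" (len 2) => palindrome
Longest palindromic substring: "dd" with length 2

2


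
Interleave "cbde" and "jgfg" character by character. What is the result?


Interleaving "cbde" and "jgfg":
  Position 0: 'c' from first, 'j' from second => "cj"
  Position 1: 'b' from first, 'g' from second => "bg"
  Position 2: 'd' from first, 'f' from second => "df"
  Position 3: 'e' from first, 'g' from second => "eg"
Result: cjbgdfeg

cjbgdfeg


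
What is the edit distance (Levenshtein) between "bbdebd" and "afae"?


Computing edit distance: "bbdebd" -> "afae"
DP table:
           a    f    a    e
      0    1    2    3    4
  b   1    1    2    3    4
  b   2    2    2    3    4
  d   3    3    3    3    4
  e   4    4    4    4    3
  b   5    5    5    5    4
  d   6    6    6    6    5
Edit distance = dp[6][4] = 5

5


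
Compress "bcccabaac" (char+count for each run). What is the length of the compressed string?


Input: bcccabaac
Runs:
  'b' x 1 => "b1"
  'c' x 3 => "c3"
  'a' x 1 => "a1"
  'b' x 1 => "b1"
  'a' x 2 => "a2"
  'c' x 1 => "c1"
Compressed: "b1c3a1b1a2c1"
Compressed length: 12

12


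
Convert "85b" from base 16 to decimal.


Input: "85b" in base 16
Positional expansion:
  Digit '8' (value 8) x 16^2 = 2048
  Digit '5' (value 5) x 16^1 = 80
  Digit 'b' (value 11) x 16^0 = 11
Sum = 2139

2139


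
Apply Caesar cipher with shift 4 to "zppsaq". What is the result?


Caesar cipher: shift "zppsaq" by 4
  'z' (pos 25) + 4 = pos 3 = 'd'
  'p' (pos 15) + 4 = pos 19 = 't'
  'p' (pos 15) + 4 = pos 19 = 't'
  's' (pos 18) + 4 = pos 22 = 'w'
  'a' (pos 0) + 4 = pos 4 = 'e'
  'q' (pos 16) + 4 = pos 20 = 'u'
Result: dttweu

dttweu


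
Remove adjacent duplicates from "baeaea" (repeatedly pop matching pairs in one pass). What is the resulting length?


Input: baeaea
Stack-based adjacent duplicate removal:
  Read 'b': push. Stack: b
  Read 'a': push. Stack: ba
  Read 'e': push. Stack: bae
  Read 'a': push. Stack: baea
  Read 'e': push. Stack: baeae
  Read 'a': push. Stack: baeaea
Final stack: "baeaea" (length 6)

6


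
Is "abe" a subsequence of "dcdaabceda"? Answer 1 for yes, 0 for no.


Check if "abe" is a subsequence of "dcdaabceda"
Greedy scan:
  Position 0 ('d'): no match needed
  Position 1 ('c'): no match needed
  Position 2 ('d'): no match needed
  Position 3 ('a'): matches sub[0] = 'a'
  Position 4 ('a'): no match needed
  Position 5 ('b'): matches sub[1] = 'b'
  Position 6 ('c'): no match needed
  Position 7 ('e'): matches sub[2] = 'e'
  Position 8 ('d'): no match needed
  Position 9 ('a'): no match needed
All 3 characters matched => is a subsequence

1


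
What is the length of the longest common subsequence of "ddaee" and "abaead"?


LCS of "ddaee" and "abaead"
DP table:
           a    b    a    e    a    d
      0    0    0    0    0    0    0
  d   0    0    0    0    0    0    1
  d   0    0    0    0    0    0    1
  a   0    1    1    1    1    1    1
  e   0    1    1    1    2    2    2
  e   0    1    1    1    2    2    2
LCS length = dp[5][6] = 2

2


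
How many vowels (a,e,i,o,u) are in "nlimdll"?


Input: nlimdll
Checking each character:
  'n' at position 0: consonant
  'l' at position 1: consonant
  'i' at position 2: vowel (running total: 1)
  'm' at position 3: consonant
  'd' at position 4: consonant
  'l' at position 5: consonant
  'l' at position 6: consonant
Total vowels: 1

1


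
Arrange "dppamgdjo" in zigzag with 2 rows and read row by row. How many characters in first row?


Zigzag "dppamgdjo" into 2 rows:
Placing characters:
  'd' => row 0
  'p' => row 1
  'p' => row 0
  'a' => row 1
  'm' => row 0
  'g' => row 1
  'd' => row 0
  'j' => row 1
  'o' => row 0
Rows:
  Row 0: "dpmdo"
  Row 1: "pagj"
First row length: 5

5


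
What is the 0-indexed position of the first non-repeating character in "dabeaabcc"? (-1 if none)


Input: dabeaabcc
Character frequencies:
  'a': 3
  'b': 2
  'c': 2
  'd': 1
  'e': 1
Scanning left to right for freq == 1:
  Position 0 ('d'): unique! => answer = 0

0


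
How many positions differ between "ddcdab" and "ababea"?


Comparing "ddcdab" and "ababea" position by position:
  Position 0: 'd' vs 'a' => DIFFER
  Position 1: 'd' vs 'b' => DIFFER
  Position 2: 'c' vs 'a' => DIFFER
  Position 3: 'd' vs 'b' => DIFFER
  Position 4: 'a' vs 'e' => DIFFER
  Position 5: 'b' vs 'a' => DIFFER
Positions that differ: 6

6


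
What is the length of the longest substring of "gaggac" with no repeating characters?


Input: "gaggac"
Sliding window (track last position of each char):
  Position 0 ('g'): window [0,0] length 1 -- new best
  Position 1 ('a'): window [0,1] length 2 -- new best
  Position 2 ('g'): repeat (last at 0), move window start to 1
  Position 2 ('g'): window [1,2] length 2
  Position 3 ('g'): repeat (last at 2), move window start to 3
  Position 3 ('g'): window [3,3] length 1
  Position 4 ('a'): window [3,4] length 2
  Position 5 ('c'): window [3,5] length 3 -- new best
Longest substring with no repeats: "gac" with length 3

3


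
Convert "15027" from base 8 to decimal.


Input: "15027" in base 8
Positional expansion:
  Digit '1' (value 1) x 8^4 = 4096
  Digit '5' (value 5) x 8^3 = 2560
  Digit '0' (value 0) x 8^2 = 0
  Digit '2' (value 2) x 8^1 = 16
  Digit '7' (value 7) x 8^0 = 7
Sum = 6679

6679


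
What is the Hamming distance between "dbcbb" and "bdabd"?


Comparing "dbcbb" and "bdabd" position by position:
  Position 0: 'd' vs 'b' => differ
  Position 1: 'b' vs 'd' => differ
  Position 2: 'c' vs 'a' => differ
  Position 3: 'b' vs 'b' => same
  Position 4: 'b' vs 'd' => differ
Total differences (Hamming distance): 4

4


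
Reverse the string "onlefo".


Input: onlefo
Reading characters right to left:
  Position 5: 'o'
  Position 4: 'f'
  Position 3: 'e'
  Position 2: 'l'
  Position 1: 'n'
  Position 0: 'o'
Reversed: ofelno

ofelno


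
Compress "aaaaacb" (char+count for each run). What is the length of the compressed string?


Input: aaaaacb
Runs:
  'a' x 5 => "a5"
  'c' x 1 => "c1"
  'b' x 1 => "b1"
Compressed: "a5c1b1"
Compressed length: 6

6


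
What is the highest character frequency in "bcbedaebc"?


Input: bcbedaebc
Character counts:
  'a': 1
  'b': 3
  'c': 2
  'd': 1
  'e': 2
Maximum frequency: 3

3


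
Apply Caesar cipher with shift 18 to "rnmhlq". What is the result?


Caesar cipher: shift "rnmhlq" by 18
  'r' (pos 17) + 18 = pos 9 = 'j'
  'n' (pos 13) + 18 = pos 5 = 'f'
  'm' (pos 12) + 18 = pos 4 = 'e'
  'h' (pos 7) + 18 = pos 25 = 'z'
  'l' (pos 11) + 18 = pos 3 = 'd'
  'q' (pos 16) + 18 = pos 8 = 'i'
Result: jfezdi

jfezdi


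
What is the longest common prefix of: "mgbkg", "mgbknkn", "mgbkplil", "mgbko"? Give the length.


Words: mgbkg, mgbknkn, mgbkplil, mgbko
  Position 0: all 'm' => match
  Position 1: all 'g' => match
  Position 2: all 'b' => match
  Position 3: all 'k' => match
  Position 4: ('g', 'n', 'p', 'o') => mismatch, stop
LCP = "mgbk" (length 4)

4


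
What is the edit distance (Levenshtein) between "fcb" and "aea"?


Computing edit distance: "fcb" -> "aea"
DP table:
           a    e    a
      0    1    2    3
  f   1    1    2    3
  c   2    2    2    3
  b   3    3    3    3
Edit distance = dp[3][3] = 3

3


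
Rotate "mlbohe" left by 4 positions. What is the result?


Input: "mlbohe", rotate left by 4
First 4 characters: "mlbo"
Remaining characters: "he"
Concatenate remaining + first: "he" + "mlbo" = "hemlbo"

hemlbo


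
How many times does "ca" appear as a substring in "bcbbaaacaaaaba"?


Searching for "ca" in "bcbbaaacaaaaba"
Scanning each position:
  Position 0: "bc" => no
  Position 1: "cb" => no
  Position 2: "bb" => no
  Position 3: "ba" => no
  Position 4: "aa" => no
  Position 5: "aa" => no
  Position 6: "ac" => no
  Position 7: "ca" => MATCH
  Position 8: "aa" => no
  Position 9: "aa" => no
  Position 10: "aa" => no
  Position 11: "ab" => no
  Position 12: "ba" => no
Total occurrences: 1

1


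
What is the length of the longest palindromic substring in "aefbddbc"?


Input: "aefbddbc"
Checking substrings for palindromes:
  [3:7] "bddb" (len 4) => palindrome
  [4:6] "dd" (len 2) => palindrome
Longest palindromic substring: "bddb" with length 4

4


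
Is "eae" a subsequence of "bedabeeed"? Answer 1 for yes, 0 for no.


Check if "eae" is a subsequence of "bedabeeed"
Greedy scan:
  Position 0 ('b'): no match needed
  Position 1 ('e'): matches sub[0] = 'e'
  Position 2 ('d'): no match needed
  Position 3 ('a'): matches sub[1] = 'a'
  Position 4 ('b'): no match needed
  Position 5 ('e'): matches sub[2] = 'e'
  Position 6 ('e'): no match needed
  Position 7 ('e'): no match needed
  Position 8 ('d'): no match needed
All 3 characters matched => is a subsequence

1


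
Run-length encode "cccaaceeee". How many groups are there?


Input: cccaaceeee
Scanning for consecutive runs:
  Group 1: 'c' x 3 (positions 0-2)
  Group 2: 'a' x 2 (positions 3-4)
  Group 3: 'c' x 1 (positions 5-5)
  Group 4: 'e' x 4 (positions 6-9)
Total groups: 4

4


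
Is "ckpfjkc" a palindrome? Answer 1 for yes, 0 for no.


Input: ckpfjkc
Reversed: ckjfpkc
  Compare pos 0 ('c') with pos 6 ('c'): match
  Compare pos 1 ('k') with pos 5 ('k'): match
  Compare pos 2 ('p') with pos 4 ('j'): MISMATCH
Result: not a palindrome

0


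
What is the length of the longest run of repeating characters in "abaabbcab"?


Input: "abaabbcab"
Scanning for longest run:
  Position 1 ('b'): new char, reset run to 1
  Position 2 ('a'): new char, reset run to 1
  Position 3 ('a'): continues run of 'a', length=2
  Position 4 ('b'): new char, reset run to 1
  Position 5 ('b'): continues run of 'b', length=2
  Position 6 ('c'): new char, reset run to 1
  Position 7 ('a'): new char, reset run to 1
  Position 8 ('b'): new char, reset run to 1
Longest run: 'a' with length 2

2


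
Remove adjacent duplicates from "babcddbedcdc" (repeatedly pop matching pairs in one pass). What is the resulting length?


Input: babcddbedcdc
Stack-based adjacent duplicate removal:
  Read 'b': push. Stack: b
  Read 'a': push. Stack: ba
  Read 'b': push. Stack: bab
  Read 'c': push. Stack: babc
  Read 'd': push. Stack: babcd
  Read 'd': matches stack top 'd' => pop. Stack: babc
  Read 'b': push. Stack: babcb
  Read 'e': push. Stack: babcbe
  Read 'd': push. Stack: babcbed
  Read 'c': push. Stack: babcbedc
  Read 'd': push. Stack: babcbedcd
  Read 'c': push. Stack: babcbedcdc
Final stack: "babcbedcdc" (length 10)

10


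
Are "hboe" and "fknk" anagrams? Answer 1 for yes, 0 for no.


Strings: "hboe", "fknk"
Sorted first:  beho
Sorted second: fkkn
Differ at position 0: 'b' vs 'f' => not anagrams

0


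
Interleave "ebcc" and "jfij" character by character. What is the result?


Interleaving "ebcc" and "jfij":
  Position 0: 'e' from first, 'j' from second => "ej"
  Position 1: 'b' from first, 'f' from second => "bf"
  Position 2: 'c' from first, 'i' from second => "ci"
  Position 3: 'c' from first, 'j' from second => "cj"
Result: ejbfcicj

ejbfcicj


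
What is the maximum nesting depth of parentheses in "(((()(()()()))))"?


Input: "(((()(()()()))))"
Tracking depth:
  Position 0 '(': depth becomes 1
  Position 1 '(': depth becomes 2
  Position 2 '(': depth becomes 3
  Position 3 '(': depth becomes 4
  Position 4 ')': depth becomes 3
  Position 5 '(': depth becomes 4
  Position 6 '(': depth becomes 5
  Position 7 ')': depth becomes 4
  Position 8 '(': depth becomes 5
  Position 9 ')': depth becomes 4
  Position 10 '(': depth becomes 5
  Position 11 ')': depth becomes 4
  Position 12 ')': depth becomes 3
  Position 13 ')': depth becomes 2
  Position 14 ')': depth becomes 1
  Position 15 ')': depth becomes 0
Maximum depth reached: 5

5


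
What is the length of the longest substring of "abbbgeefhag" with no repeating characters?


Input: "abbbgeefhag"
Sliding window (track last position of each char):
  Position 0 ('a'): window [0,0] length 1 -- new best
  Position 1 ('b'): window [0,1] length 2 -- new best
  Position 2 ('b'): repeat (last at 1), move window start to 2
  Position 2 ('b'): window [2,2] length 1
  Position 3 ('b'): repeat (last at 2), move window start to 3
  Position 3 ('b'): window [3,3] length 1
  Position 4 ('g'): window [3,4] length 2
  Position 5 ('e'): window [3,5] length 3 -- new best
  Position 6 ('e'): repeat (last at 5), move window start to 6
  Position 6 ('e'): window [6,6] length 1
  Position 7 ('f'): window [6,7] length 2
  Position 8 ('h'): window [6,8] length 3
  Position 9 ('a'): window [6,9] length 4 -- new best
  Position 10 ('g'): window [6,10] length 5 -- new best
Longest substring with no repeats: "efhag" with length 5

5


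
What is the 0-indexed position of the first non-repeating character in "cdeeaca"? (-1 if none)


Input: cdeeaca
Character frequencies:
  'a': 2
  'c': 2
  'd': 1
  'e': 2
Scanning left to right for freq == 1:
  Position 0 ('c'): freq=2, skip
  Position 1 ('d'): unique! => answer = 1

1


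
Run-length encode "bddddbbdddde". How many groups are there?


Input: bddddbbdddde
Scanning for consecutive runs:
  Group 1: 'b' x 1 (positions 0-0)
  Group 2: 'd' x 4 (positions 1-4)
  Group 3: 'b' x 2 (positions 5-6)
  Group 4: 'd' x 4 (positions 7-10)
  Group 5: 'e' x 1 (positions 11-11)
Total groups: 5

5


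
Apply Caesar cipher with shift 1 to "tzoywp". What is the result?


Caesar cipher: shift "tzoywp" by 1
  't' (pos 19) + 1 = pos 20 = 'u'
  'z' (pos 25) + 1 = pos 0 = 'a'
  'o' (pos 14) + 1 = pos 15 = 'p'
  'y' (pos 24) + 1 = pos 25 = 'z'
  'w' (pos 22) + 1 = pos 23 = 'x'
  'p' (pos 15) + 1 = pos 16 = 'q'
Result: uapzxq

uapzxq


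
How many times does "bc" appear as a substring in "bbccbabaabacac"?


Searching for "bc" in "bbccbabaabacac"
Scanning each position:
  Position 0: "bb" => no
  Position 1: "bc" => MATCH
  Position 2: "cc" => no
  Position 3: "cb" => no
  Position 4: "ba" => no
  Position 5: "ab" => no
  Position 6: "ba" => no
  Position 7: "aa" => no
  Position 8: "ab" => no
  Position 9: "ba" => no
  Position 10: "ac" => no
  Position 11: "ca" => no
  Position 12: "ac" => no
Total occurrences: 1

1


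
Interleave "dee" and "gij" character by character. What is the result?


Interleaving "dee" and "gij":
  Position 0: 'd' from first, 'g' from second => "dg"
  Position 1: 'e' from first, 'i' from second => "ei"
  Position 2: 'e' from first, 'j' from second => "ej"
Result: dgeiej

dgeiej


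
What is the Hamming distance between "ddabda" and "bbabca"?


Comparing "ddabda" and "bbabca" position by position:
  Position 0: 'd' vs 'b' => differ
  Position 1: 'd' vs 'b' => differ
  Position 2: 'a' vs 'a' => same
  Position 3: 'b' vs 'b' => same
  Position 4: 'd' vs 'c' => differ
  Position 5: 'a' vs 'a' => same
Total differences (Hamming distance): 3

3


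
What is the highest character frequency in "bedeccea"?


Input: bedeccea
Character counts:
  'a': 1
  'b': 1
  'c': 2
  'd': 1
  'e': 3
Maximum frequency: 3

3


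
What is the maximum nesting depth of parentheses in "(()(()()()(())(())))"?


Input: "(()(()()()(())(())))"
Tracking depth:
  Position 0 '(': depth becomes 1
  Position 1 '(': depth becomes 2
  Position 2 ')': depth becomes 1
  Position 3 '(': depth becomes 2
  Position 4 '(': depth becomes 3
  Position 5 ')': depth becomes 2
  Position 6 '(': depth becomes 3
  Position 7 ')': depth becomes 2
  Position 8 '(': depth becomes 3
  Position 9 ')': depth becomes 2
  Position 10 '(': depth becomes 3
  Position 11 '(': depth becomes 4
  Position 12 ')': depth becomes 3
  Position 13 ')': depth becomes 2
  Position 14 '(': depth becomes 3
  Position 15 '(': depth becomes 4
  Position 16 ')': depth becomes 3
  Position 17 ')': depth becomes 2
  Position 18 ')': depth becomes 1
  Position 19 ')': depth becomes 0
Maximum depth reached: 4

4


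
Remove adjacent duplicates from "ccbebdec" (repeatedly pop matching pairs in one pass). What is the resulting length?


Input: ccbebdec
Stack-based adjacent duplicate removal:
  Read 'c': push. Stack: c
  Read 'c': matches stack top 'c' => pop. Stack: (empty)
  Read 'b': push. Stack: b
  Read 'e': push. Stack: be
  Read 'b': push. Stack: beb
  Read 'd': push. Stack: bebd
  Read 'e': push. Stack: bebde
  Read 'c': push. Stack: bebdec
Final stack: "bebdec" (length 6)

6


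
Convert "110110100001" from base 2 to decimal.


Input: "110110100001" in base 2
Positional expansion:
  Digit '1' (value 1) x 2^11 = 2048
  Digit '1' (value 1) x 2^10 = 1024
  Digit '0' (value 0) x 2^9 = 0
  Digit '1' (value 1) x 2^8 = 256
  Digit '1' (value 1) x 2^7 = 128
  Digit '0' (value 0) x 2^6 = 0
  Digit '1' (value 1) x 2^5 = 32
  Digit '0' (value 0) x 2^4 = 0
  Digit '0' (value 0) x 2^3 = 0
  Digit '0' (value 0) x 2^2 = 0
  Digit '0' (value 0) x 2^1 = 0
  Digit '1' (value 1) x 2^0 = 1
Sum = 3489

3489


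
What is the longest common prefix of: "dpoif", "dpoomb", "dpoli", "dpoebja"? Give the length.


Words: dpoif, dpoomb, dpoli, dpoebja
  Position 0: all 'd' => match
  Position 1: all 'p' => match
  Position 2: all 'o' => match
  Position 3: ('i', 'o', 'l', 'e') => mismatch, stop
LCP = "dpo" (length 3)

3


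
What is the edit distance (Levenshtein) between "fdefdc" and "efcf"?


Computing edit distance: "fdefdc" -> "efcf"
DP table:
           e    f    c    f
      0    1    2    3    4
  f   1    1    1    2    3
  d   2    2    2    2    3
  e   3    2    3    3    3
  f   4    3    2    3    3
  d   5    4    3    3    4
  c   6    5    4    3    4
Edit distance = dp[6][4] = 4

4


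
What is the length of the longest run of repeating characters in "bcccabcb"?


Input: "bcccabcb"
Scanning for longest run:
  Position 1 ('c'): new char, reset run to 1
  Position 2 ('c'): continues run of 'c', length=2
  Position 3 ('c'): continues run of 'c', length=3
  Position 4 ('a'): new char, reset run to 1
  Position 5 ('b'): new char, reset run to 1
  Position 6 ('c'): new char, reset run to 1
  Position 7 ('b'): new char, reset run to 1
Longest run: 'c' with length 3

3


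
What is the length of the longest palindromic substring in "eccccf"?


Input: "eccccf"
Checking substrings for palindromes:
  [1:5] "cccc" (len 4) => palindrome
  [1:4] "ccc" (len 3) => palindrome
  [2:5] "ccc" (len 3) => palindrome
  [1:3] "cc" (len 2) => palindrome
  [2:4] "cc" (len 2) => palindrome
  [3:5] "cc" (len 2) => palindrome
Longest palindromic substring: "cccc" with length 4

4


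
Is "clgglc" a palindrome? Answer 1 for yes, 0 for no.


Input: clgglc
Reversed: clgglc
  Compare pos 0 ('c') with pos 5 ('c'): match
  Compare pos 1 ('l') with pos 4 ('l'): match
  Compare pos 2 ('g') with pos 3 ('g'): match
Result: palindrome

1


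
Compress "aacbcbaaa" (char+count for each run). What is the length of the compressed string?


Input: aacbcbaaa
Runs:
  'a' x 2 => "a2"
  'c' x 1 => "c1"
  'b' x 1 => "b1"
  'c' x 1 => "c1"
  'b' x 1 => "b1"
  'a' x 3 => "a3"
Compressed: "a2c1b1c1b1a3"
Compressed length: 12

12


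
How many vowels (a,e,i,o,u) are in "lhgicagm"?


Input: lhgicagm
Checking each character:
  'l' at position 0: consonant
  'h' at position 1: consonant
  'g' at position 2: consonant
  'i' at position 3: vowel (running total: 1)
  'c' at position 4: consonant
  'a' at position 5: vowel (running total: 2)
  'g' at position 6: consonant
  'm' at position 7: consonant
Total vowels: 2

2


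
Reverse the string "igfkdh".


Input: igfkdh
Reading characters right to left:
  Position 5: 'h'
  Position 4: 'd'
  Position 3: 'k'
  Position 2: 'f'
  Position 1: 'g'
  Position 0: 'i'
Reversed: hdkfgi

hdkfgi


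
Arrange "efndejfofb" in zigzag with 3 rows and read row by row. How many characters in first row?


Zigzag "efndejfofb" into 3 rows:
Placing characters:
  'e' => row 0
  'f' => row 1
  'n' => row 2
  'd' => row 1
  'e' => row 0
  'j' => row 1
  'f' => row 2
  'o' => row 1
  'f' => row 0
  'b' => row 1
Rows:
  Row 0: "eef"
  Row 1: "fdjob"
  Row 2: "nf"
First row length: 3

3


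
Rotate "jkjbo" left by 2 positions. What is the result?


Input: "jkjbo", rotate left by 2
First 2 characters: "jk"
Remaining characters: "jbo"
Concatenate remaining + first: "jbo" + "jk" = "jbojk"

jbojk


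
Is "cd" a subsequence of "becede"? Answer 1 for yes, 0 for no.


Check if "cd" is a subsequence of "becede"
Greedy scan:
  Position 0 ('b'): no match needed
  Position 1 ('e'): no match needed
  Position 2 ('c'): matches sub[0] = 'c'
  Position 3 ('e'): no match needed
  Position 4 ('d'): matches sub[1] = 'd'
  Position 5 ('e'): no match needed
All 2 characters matched => is a subsequence

1


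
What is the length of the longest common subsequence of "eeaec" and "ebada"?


LCS of "eeaec" and "ebada"
DP table:
           e    b    a    d    a
      0    0    0    0    0    0
  e   0    1    1    1    1    1
  e   0    1    1    1    1    1
  a   0    1    1    2    2    2
  e   0    1    1    2    2    2
  c   0    1    1    2    2    2
LCS length = dp[5][5] = 2

2


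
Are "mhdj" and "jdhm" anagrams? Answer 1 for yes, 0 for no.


Strings: "mhdj", "jdhm"
Sorted first:  dhjm
Sorted second: dhjm
Sorted forms match => anagrams

1


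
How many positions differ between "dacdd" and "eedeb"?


Comparing "dacdd" and "eedeb" position by position:
  Position 0: 'd' vs 'e' => DIFFER
  Position 1: 'a' vs 'e' => DIFFER
  Position 2: 'c' vs 'd' => DIFFER
  Position 3: 'd' vs 'e' => DIFFER
  Position 4: 'd' vs 'b' => DIFFER
Positions that differ: 5

5


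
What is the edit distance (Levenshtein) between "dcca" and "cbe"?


Computing edit distance: "dcca" -> "cbe"
DP table:
           c    b    e
      0    1    2    3
  d   1    1    2    3
  c   2    1    2    3
  c   3    2    2    3
  a   4    3    3    3
Edit distance = dp[4][3] = 3

3


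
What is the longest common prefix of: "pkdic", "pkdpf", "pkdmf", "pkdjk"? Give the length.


Words: pkdic, pkdpf, pkdmf, pkdjk
  Position 0: all 'p' => match
  Position 1: all 'k' => match
  Position 2: all 'd' => match
  Position 3: ('i', 'p', 'm', 'j') => mismatch, stop
LCP = "pkd" (length 3)

3


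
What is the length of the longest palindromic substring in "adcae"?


Input: "adcae"
Checking substrings for palindromes:
  No multi-char palindromic substrings found
Longest palindromic substring: "a" with length 1

1


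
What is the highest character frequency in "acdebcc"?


Input: acdebcc
Character counts:
  'a': 1
  'b': 1
  'c': 3
  'd': 1
  'e': 1
Maximum frequency: 3

3


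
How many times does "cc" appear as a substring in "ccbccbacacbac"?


Searching for "cc" in "ccbccbacacbac"
Scanning each position:
  Position 0: "cc" => MATCH
  Position 1: "cb" => no
  Position 2: "bc" => no
  Position 3: "cc" => MATCH
  Position 4: "cb" => no
  Position 5: "ba" => no
  Position 6: "ac" => no
  Position 7: "ca" => no
  Position 8: "ac" => no
  Position 9: "cb" => no
  Position 10: "ba" => no
  Position 11: "ac" => no
Total occurrences: 2

2


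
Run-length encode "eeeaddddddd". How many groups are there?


Input: eeeaddddddd
Scanning for consecutive runs:
  Group 1: 'e' x 3 (positions 0-2)
  Group 2: 'a' x 1 (positions 3-3)
  Group 3: 'd' x 7 (positions 4-10)
Total groups: 3

3


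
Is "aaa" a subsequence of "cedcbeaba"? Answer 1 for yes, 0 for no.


Check if "aaa" is a subsequence of "cedcbeaba"
Greedy scan:
  Position 0 ('c'): no match needed
  Position 1 ('e'): no match needed
  Position 2 ('d'): no match needed
  Position 3 ('c'): no match needed
  Position 4 ('b'): no match needed
  Position 5 ('e'): no match needed
  Position 6 ('a'): matches sub[0] = 'a'
  Position 7 ('b'): no match needed
  Position 8 ('a'): matches sub[1] = 'a'
Only matched 2/3 characters => not a subsequence

0


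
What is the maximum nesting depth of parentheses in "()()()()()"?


Input: "()()()()()"
Tracking depth:
  Position 0 '(': depth becomes 1
  Position 1 ')': depth becomes 0
  Position 2 '(': depth becomes 1
  Position 3 ')': depth becomes 0
  Position 4 '(': depth becomes 1
  Position 5 ')': depth becomes 0
  Position 6 '(': depth becomes 1
  Position 7 ')': depth becomes 0
  Position 8 '(': depth becomes 1
  Position 9 ')': depth becomes 0
Maximum depth reached: 1

1


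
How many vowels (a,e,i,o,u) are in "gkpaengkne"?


Input: gkpaengkne
Checking each character:
  'g' at position 0: consonant
  'k' at position 1: consonant
  'p' at position 2: consonant
  'a' at position 3: vowel (running total: 1)
  'e' at position 4: vowel (running total: 2)
  'n' at position 5: consonant
  'g' at position 6: consonant
  'k' at position 7: consonant
  'n' at position 8: consonant
  'e' at position 9: vowel (running total: 3)
Total vowels: 3

3


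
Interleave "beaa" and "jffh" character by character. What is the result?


Interleaving "beaa" and "jffh":
  Position 0: 'b' from first, 'j' from second => "bj"
  Position 1: 'e' from first, 'f' from second => "ef"
  Position 2: 'a' from first, 'f' from second => "af"
  Position 3: 'a' from first, 'h' from second => "ah"
Result: bjefafah

bjefafah


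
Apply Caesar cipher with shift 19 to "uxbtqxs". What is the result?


Caesar cipher: shift "uxbtqxs" by 19
  'u' (pos 20) + 19 = pos 13 = 'n'
  'x' (pos 23) + 19 = pos 16 = 'q'
  'b' (pos 1) + 19 = pos 20 = 'u'
  't' (pos 19) + 19 = pos 12 = 'm'
  'q' (pos 16) + 19 = pos 9 = 'j'
  'x' (pos 23) + 19 = pos 16 = 'q'
  's' (pos 18) + 19 = pos 11 = 'l'
Result: nqumjql

nqumjql


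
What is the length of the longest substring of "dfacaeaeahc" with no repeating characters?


Input: "dfacaeaeahc"
Sliding window (track last position of each char):
  Position 0 ('d'): window [0,0] length 1 -- new best
  Position 1 ('f'): window [0,1] length 2 -- new best
  Position 2 ('a'): window [0,2] length 3 -- new best
  Position 3 ('c'): window [0,3] length 4 -- new best
  Position 4 ('a'): repeat (last at 2), move window start to 3
  Position 4 ('a'): window [3,4] length 2
  Position 5 ('e'): window [3,5] length 3
  Position 6 ('a'): repeat (last at 4), move window start to 5
  Position 6 ('a'): window [5,6] length 2
  Position 7 ('e'): repeat (last at 5), move window start to 6
  Position 7 ('e'): window [6,7] length 2
  Position 8 ('a'): repeat (last at 6), move window start to 7
  Position 8 ('a'): window [7,8] length 2
  Position 9 ('h'): window [7,9] length 3
  Position 10 ('c'): window [7,10] length 4
Longest substring with no repeats: "dfac" with length 4

4


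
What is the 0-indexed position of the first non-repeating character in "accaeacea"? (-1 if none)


Input: accaeacea
Character frequencies:
  'a': 4
  'c': 3
  'e': 2
Scanning left to right for freq == 1:
  Position 0 ('a'): freq=4, skip
  Position 1 ('c'): freq=3, skip
  Position 2 ('c'): freq=3, skip
  Position 3 ('a'): freq=4, skip
  Position 4 ('e'): freq=2, skip
  Position 5 ('a'): freq=4, skip
  Position 6 ('c'): freq=3, skip
  Position 7 ('e'): freq=2, skip
  Position 8 ('a'): freq=4, skip
  No unique character found => answer = -1

-1


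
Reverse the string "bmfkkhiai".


Input: bmfkkhiai
Reading characters right to left:
  Position 8: 'i'
  Position 7: 'a'
  Position 6: 'i'
  Position 5: 'h'
  Position 4: 'k'
  Position 3: 'k'
  Position 2: 'f'
  Position 1: 'm'
  Position 0: 'b'
Reversed: iaihkkfmb

iaihkkfmb


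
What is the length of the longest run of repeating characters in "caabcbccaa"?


Input: "caabcbccaa"
Scanning for longest run:
  Position 1 ('a'): new char, reset run to 1
  Position 2 ('a'): continues run of 'a', length=2
  Position 3 ('b'): new char, reset run to 1
  Position 4 ('c'): new char, reset run to 1
  Position 5 ('b'): new char, reset run to 1
  Position 6 ('c'): new char, reset run to 1
  Position 7 ('c'): continues run of 'c', length=2
  Position 8 ('a'): new char, reset run to 1
  Position 9 ('a'): continues run of 'a', length=2
Longest run: 'a' with length 2

2


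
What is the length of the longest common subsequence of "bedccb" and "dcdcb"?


LCS of "bedccb" and "dcdcb"
DP table:
           d    c    d    c    b
      0    0    0    0    0    0
  b   0    0    0    0    0    1
  e   0    0    0    0    0    1
  d   0    1    1    1    1    1
  c   0    1    2    2    2    2
  c   0    1    2    2    3    3
  b   0    1    2    2    3    4
LCS length = dp[6][5] = 4

4


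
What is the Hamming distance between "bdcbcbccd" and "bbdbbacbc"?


Comparing "bdcbcbccd" and "bbdbbacbc" position by position:
  Position 0: 'b' vs 'b' => same
  Position 1: 'd' vs 'b' => differ
  Position 2: 'c' vs 'd' => differ
  Position 3: 'b' vs 'b' => same
  Position 4: 'c' vs 'b' => differ
  Position 5: 'b' vs 'a' => differ
  Position 6: 'c' vs 'c' => same
  Position 7: 'c' vs 'b' => differ
  Position 8: 'd' vs 'c' => differ
Total differences (Hamming distance): 6

6


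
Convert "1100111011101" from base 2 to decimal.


Input: "1100111011101" in base 2
Positional expansion:
  Digit '1' (value 1) x 2^12 = 4096
  Digit '1' (value 1) x 2^11 = 2048
  Digit '0' (value 0) x 2^10 = 0
  Digit '0' (value 0) x 2^9 = 0
  Digit '1' (value 1) x 2^8 = 256
  Digit '1' (value 1) x 2^7 = 128
  Digit '1' (value 1) x 2^6 = 64
  Digit '0' (value 0) x 2^5 = 0
  Digit '1' (value 1) x 2^4 = 16
  Digit '1' (value 1) x 2^3 = 8
  Digit '1' (value 1) x 2^2 = 4
  Digit '0' (value 0) x 2^1 = 0
  Digit '1' (value 1) x 2^0 = 1
Sum = 6621

6621


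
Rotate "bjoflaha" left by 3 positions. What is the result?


Input: "bjoflaha", rotate left by 3
First 3 characters: "bjo"
Remaining characters: "flaha"
Concatenate remaining + first: "flaha" + "bjo" = "flahabjo"

flahabjo


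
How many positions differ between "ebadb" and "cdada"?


Comparing "ebadb" and "cdada" position by position:
  Position 0: 'e' vs 'c' => DIFFER
  Position 1: 'b' vs 'd' => DIFFER
  Position 2: 'a' vs 'a' => same
  Position 3: 'd' vs 'd' => same
  Position 4: 'b' vs 'a' => DIFFER
Positions that differ: 3

3


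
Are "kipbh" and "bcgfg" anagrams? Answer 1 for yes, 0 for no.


Strings: "kipbh", "bcgfg"
Sorted first:  bhikp
Sorted second: bcfgg
Differ at position 1: 'h' vs 'c' => not anagrams

0


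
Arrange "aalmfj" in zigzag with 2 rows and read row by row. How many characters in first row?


Zigzag "aalmfj" into 2 rows:
Placing characters:
  'a' => row 0
  'a' => row 1
  'l' => row 0
  'm' => row 1
  'f' => row 0
  'j' => row 1
Rows:
  Row 0: "alf"
  Row 1: "amj"
First row length: 3

3


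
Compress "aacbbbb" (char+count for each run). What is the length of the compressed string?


Input: aacbbbb
Runs:
  'a' x 2 => "a2"
  'c' x 1 => "c1"
  'b' x 4 => "b4"
Compressed: "a2c1b4"
Compressed length: 6

6


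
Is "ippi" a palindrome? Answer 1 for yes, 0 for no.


Input: ippi
Reversed: ippi
  Compare pos 0 ('i') with pos 3 ('i'): match
  Compare pos 1 ('p') with pos 2 ('p'): match
Result: palindrome

1


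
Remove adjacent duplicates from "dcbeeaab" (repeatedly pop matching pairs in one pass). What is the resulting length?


Input: dcbeeaab
Stack-based adjacent duplicate removal:
  Read 'd': push. Stack: d
  Read 'c': push. Stack: dc
  Read 'b': push. Stack: dcb
  Read 'e': push. Stack: dcbe
  Read 'e': matches stack top 'e' => pop. Stack: dcb
  Read 'a': push. Stack: dcba
  Read 'a': matches stack top 'a' => pop. Stack: dcb
  Read 'b': matches stack top 'b' => pop. Stack: dc
Final stack: "dc" (length 2)

2


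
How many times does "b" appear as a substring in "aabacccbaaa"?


Searching for "b" in "aabacccbaaa"
Scanning each position:
  Position 0: "a" => no
  Position 1: "a" => no
  Position 2: "b" => MATCH
  Position 3: "a" => no
  Position 4: "c" => no
  Position 5: "c" => no
  Position 6: "c" => no
  Position 7: "b" => MATCH
  Position 8: "a" => no
  Position 9: "a" => no
  Position 10: "a" => no
Total occurrences: 2

2
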